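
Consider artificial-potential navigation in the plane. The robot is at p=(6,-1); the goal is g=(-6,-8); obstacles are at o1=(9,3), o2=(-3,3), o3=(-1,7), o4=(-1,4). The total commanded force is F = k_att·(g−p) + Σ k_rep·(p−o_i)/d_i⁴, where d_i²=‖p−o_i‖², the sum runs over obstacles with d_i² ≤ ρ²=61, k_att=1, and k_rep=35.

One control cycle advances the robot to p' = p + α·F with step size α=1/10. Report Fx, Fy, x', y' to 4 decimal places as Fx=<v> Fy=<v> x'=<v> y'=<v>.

F_att = 1·(g−p) = 1·(-12,-7) = (-12.0000,-7.0000)
o1: d²=25 ≤ ρ²=61; F_rep = 35·(-3,-4)/25² = (-0.1680,-0.2240)
o2: d²=97 > ρ²=61 → inactive
o3: d²=113 > ρ²=61 → inactive
o4: d²=74 > ρ²=61 → inactive
F = F_att + ΣF_rep = (-12.1680,-7.2240)
p' = p + 1/10·F = (4.7832,-1.7224)

Fx=-12.1680 Fy=-7.2240 x'=4.7832 y'=-1.7224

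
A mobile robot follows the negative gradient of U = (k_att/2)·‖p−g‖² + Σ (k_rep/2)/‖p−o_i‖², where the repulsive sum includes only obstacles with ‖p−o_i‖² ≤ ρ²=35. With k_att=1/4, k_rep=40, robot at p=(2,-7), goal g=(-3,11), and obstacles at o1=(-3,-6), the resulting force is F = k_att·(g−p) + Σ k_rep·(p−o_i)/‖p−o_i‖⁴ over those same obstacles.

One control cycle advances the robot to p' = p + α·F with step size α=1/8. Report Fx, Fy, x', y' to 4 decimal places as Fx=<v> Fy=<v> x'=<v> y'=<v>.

F_att = 1/4·(g−p) = 1/4·(-5,18) = (-1.2500,4.5000)
o1: d²=26 ≤ ρ²=35; F_rep = 40·(5,-1)/26² = (0.2959,-0.0592)
F = F_att + ΣF_rep = (-0.9541,4.4408)
p' = p + 1/8·F = (1.8807,-6.4449)

Fx=-0.9541 Fy=4.4408 x'=1.8807 y'=-6.4449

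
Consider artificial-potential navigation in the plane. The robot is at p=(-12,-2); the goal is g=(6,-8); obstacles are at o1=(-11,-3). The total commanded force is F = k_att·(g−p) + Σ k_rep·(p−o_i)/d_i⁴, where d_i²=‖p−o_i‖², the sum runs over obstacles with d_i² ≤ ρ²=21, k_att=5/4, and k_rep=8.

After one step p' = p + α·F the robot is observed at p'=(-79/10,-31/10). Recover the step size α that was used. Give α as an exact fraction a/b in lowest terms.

α = 1/5

F_att = 5/4·(g−p) = 5/4·(18,-6) = (22.5000,-7.5000)
o1: d²=2 ≤ ρ²=21; F_rep = 8·(-1,1)/2² = (-2.0000,2.0000)
F = F_att + ΣF_rep = (20.5000,-5.5000)
Δp = p'−p = (4.1000,-1.1000); α = Δx/Fx = (41/10) / (41/2) = 1/5
check: Δy/Fy = (-11/10) / (-11/2) = 1/5 ✓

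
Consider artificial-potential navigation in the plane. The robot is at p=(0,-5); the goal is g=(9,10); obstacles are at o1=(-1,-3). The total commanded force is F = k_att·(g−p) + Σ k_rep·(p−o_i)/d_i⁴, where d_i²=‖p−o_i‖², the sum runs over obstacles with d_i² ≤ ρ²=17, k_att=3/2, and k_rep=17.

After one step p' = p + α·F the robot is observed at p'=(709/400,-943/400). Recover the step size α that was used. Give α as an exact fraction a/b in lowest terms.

F_att = 3/2·(g−p) = 3/2·(9,15) = (13.5000,22.5000)
o1: d²=5 ≤ ρ²=17; F_rep = 17·(1,-2)/5² = (0.6800,-1.3600)
F = F_att + ΣF_rep = (14.1800,21.1400)
Δp = p'−p = (1.7725,2.6425); α = Δx/Fx = (709/400) / (709/50) = 1/8
check: Δy/Fy = (1057/400) / (1057/50) = 1/8 ✓

α = 1/8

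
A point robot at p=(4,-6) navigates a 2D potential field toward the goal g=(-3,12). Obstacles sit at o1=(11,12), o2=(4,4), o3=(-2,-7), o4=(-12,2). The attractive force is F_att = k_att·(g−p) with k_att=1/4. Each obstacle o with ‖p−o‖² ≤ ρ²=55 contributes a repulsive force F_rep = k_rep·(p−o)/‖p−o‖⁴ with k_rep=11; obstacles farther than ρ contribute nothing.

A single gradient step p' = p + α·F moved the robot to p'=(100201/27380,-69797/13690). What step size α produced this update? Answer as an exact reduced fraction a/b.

α = 1/5

F_att = 1/4·(g−p) = 1/4·(-7,18) = (-1.7500,4.5000)
o1: d²=373 > ρ²=55 → inactive
o2: d²=100 > ρ²=55 → inactive
o3: d²=37 ≤ ρ²=55; F_rep = 11·(6,1)/37² = (0.0482,0.0080)
o4: d²=320 > ρ²=55 → inactive
F = F_att + ΣF_rep = (-1.7018,4.5080)
Δp = p'−p = (-0.3404,0.9016); α = Δx/Fx = (-9319/27380) / (-9319/5476) = 1/5
check: Δy/Fy = (12343/13690) / (12343/2738) = 1/5 ✓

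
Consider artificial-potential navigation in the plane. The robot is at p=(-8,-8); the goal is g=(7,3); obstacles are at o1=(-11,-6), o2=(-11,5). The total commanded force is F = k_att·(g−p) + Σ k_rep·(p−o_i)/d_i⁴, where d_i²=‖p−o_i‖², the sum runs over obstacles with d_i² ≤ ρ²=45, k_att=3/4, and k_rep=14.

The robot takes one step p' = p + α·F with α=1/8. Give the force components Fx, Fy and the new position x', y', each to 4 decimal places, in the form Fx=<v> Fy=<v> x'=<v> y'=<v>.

Fx=11.4985 Fy=8.0843 x'=-6.5627 y'=-6.9895

F_att = 3/4·(g−p) = 3/4·(15,11) = (11.2500,8.2500)
o1: d²=13 ≤ ρ²=45; F_rep = 14·(3,-2)/13² = (0.2485,-0.1657)
o2: d²=178 > ρ²=45 → inactive
F = F_att + ΣF_rep = (11.4985,8.0843)
p' = p + 1/8·F = (-6.5627,-6.9895)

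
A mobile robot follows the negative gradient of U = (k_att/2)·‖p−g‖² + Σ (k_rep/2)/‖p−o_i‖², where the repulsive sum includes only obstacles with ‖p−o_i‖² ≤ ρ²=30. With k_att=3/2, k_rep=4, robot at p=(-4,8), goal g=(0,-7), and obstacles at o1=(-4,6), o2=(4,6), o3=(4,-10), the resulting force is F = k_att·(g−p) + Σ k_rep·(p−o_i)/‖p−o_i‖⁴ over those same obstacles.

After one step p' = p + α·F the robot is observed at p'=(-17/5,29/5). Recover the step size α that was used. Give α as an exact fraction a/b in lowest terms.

α = 1/10

F_att = 3/2·(g−p) = 3/2·(4,-15) = (6.0000,-22.5000)
o1: d²=4 ≤ ρ²=30; F_rep = 4·(0,2)/4² = (0.0000,0.5000)
o2: d²=68 > ρ²=30 → inactive
o3: d²=388 > ρ²=30 → inactive
F = F_att + ΣF_rep = (6.0000,-22.0000)
Δp = p'−p = (0.6000,-2.2000); α = Δx/Fx = (3/5) / (6) = 1/10
check: Δy/Fy = (-11/5) / (-22) = 1/10 ✓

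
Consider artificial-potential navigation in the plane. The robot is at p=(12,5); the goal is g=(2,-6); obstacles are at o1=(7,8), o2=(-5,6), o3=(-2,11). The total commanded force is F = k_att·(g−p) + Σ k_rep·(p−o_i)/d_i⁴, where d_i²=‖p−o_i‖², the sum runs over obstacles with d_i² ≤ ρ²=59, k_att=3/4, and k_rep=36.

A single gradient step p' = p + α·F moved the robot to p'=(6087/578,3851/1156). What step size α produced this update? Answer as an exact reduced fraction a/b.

F_att = 3/4·(g−p) = 3/4·(-10,-11) = (-7.5000,-8.2500)
o1: d²=34 ≤ ρ²=59; F_rep = 36·(5,-3)/34² = (0.1557,-0.0934)
o2: d²=290 > ρ²=59 → inactive
o3: d²=232 > ρ²=59 → inactive
F = F_att + ΣF_rep = (-7.3443,-8.3434)
Δp = p'−p = (-1.4689,-1.6687); α = Δx/Fx = (-849/578) / (-4245/578) = 1/5
check: Δy/Fy = (-1929/1156) / (-9645/1156) = 1/5 ✓

α = 1/5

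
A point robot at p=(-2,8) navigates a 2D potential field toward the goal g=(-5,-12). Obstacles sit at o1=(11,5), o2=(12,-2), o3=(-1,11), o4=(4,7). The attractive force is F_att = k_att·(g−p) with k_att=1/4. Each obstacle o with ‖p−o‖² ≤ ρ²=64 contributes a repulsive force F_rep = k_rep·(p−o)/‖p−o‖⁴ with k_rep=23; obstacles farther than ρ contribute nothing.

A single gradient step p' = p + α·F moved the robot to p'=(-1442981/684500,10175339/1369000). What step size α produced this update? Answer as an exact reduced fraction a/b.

α = 1/10

F_att = 1/4·(g−p) = 1/4·(-3,-20) = (-0.7500,-5.0000)
o1: d²=178 > ρ²=64 → inactive
o2: d²=296 > ρ²=64 → inactive
o3: d²=10 ≤ ρ²=64; F_rep = 23·(-1,-3)/10² = (-0.2300,-0.6900)
o4: d²=37 ≤ ρ²=64; F_rep = 23·(-6,1)/37² = (-0.1008,0.0168)
F = F_att + ΣF_rep = (-1.0808,-5.6732)
Δp = p'−p = (-0.1081,-0.5673); α = Δx/Fx = (-73981/684500) / (-73981/68450) = 1/10
check: Δy/Fy = (-776661/1369000) / (-776661/136900) = 1/10 ✓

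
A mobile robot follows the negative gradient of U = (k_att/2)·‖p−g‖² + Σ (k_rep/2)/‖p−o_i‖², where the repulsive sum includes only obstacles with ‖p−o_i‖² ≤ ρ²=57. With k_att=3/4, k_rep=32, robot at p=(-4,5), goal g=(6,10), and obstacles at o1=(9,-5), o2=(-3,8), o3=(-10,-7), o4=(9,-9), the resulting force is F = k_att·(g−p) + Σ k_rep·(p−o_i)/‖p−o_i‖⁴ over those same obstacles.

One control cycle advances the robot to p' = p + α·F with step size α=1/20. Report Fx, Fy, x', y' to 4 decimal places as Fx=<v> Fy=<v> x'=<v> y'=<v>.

Fx=7.1800 Fy=2.7900 x'=-3.6410 y'=5.1395

F_att = 3/4·(g−p) = 3/4·(10,5) = (7.5000,3.7500)
o1: d²=269 > ρ²=57 → inactive
o2: d²=10 ≤ ρ²=57; F_rep = 32·(-1,-3)/10² = (-0.3200,-0.9600)
o3: d²=180 > ρ²=57 → inactive
o4: d²=365 > ρ²=57 → inactive
F = F_att + ΣF_rep = (7.1800,2.7900)
p' = p + 1/20·F = (-3.6410,5.1395)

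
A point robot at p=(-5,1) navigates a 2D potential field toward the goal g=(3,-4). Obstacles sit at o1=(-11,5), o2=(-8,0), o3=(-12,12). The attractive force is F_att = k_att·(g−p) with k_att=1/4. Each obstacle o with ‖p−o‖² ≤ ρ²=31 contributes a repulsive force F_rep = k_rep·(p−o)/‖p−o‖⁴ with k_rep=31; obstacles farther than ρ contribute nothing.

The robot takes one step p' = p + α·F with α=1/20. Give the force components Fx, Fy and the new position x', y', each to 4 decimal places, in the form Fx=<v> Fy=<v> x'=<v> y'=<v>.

F_att = 1/4·(g−p) = 1/4·(8,-5) = (2.0000,-1.2500)
o1: d²=52 > ρ²=31 → inactive
o2: d²=10 ≤ ρ²=31; F_rep = 31·(3,1)/10² = (0.9300,0.3100)
o3: d²=170 > ρ²=31 → inactive
F = F_att + ΣF_rep = (2.9300,-0.9400)
p' = p + 1/20·F = (-4.8535,0.9530)

Fx=2.9300 Fy=-0.9400 x'=-4.8535 y'=0.9530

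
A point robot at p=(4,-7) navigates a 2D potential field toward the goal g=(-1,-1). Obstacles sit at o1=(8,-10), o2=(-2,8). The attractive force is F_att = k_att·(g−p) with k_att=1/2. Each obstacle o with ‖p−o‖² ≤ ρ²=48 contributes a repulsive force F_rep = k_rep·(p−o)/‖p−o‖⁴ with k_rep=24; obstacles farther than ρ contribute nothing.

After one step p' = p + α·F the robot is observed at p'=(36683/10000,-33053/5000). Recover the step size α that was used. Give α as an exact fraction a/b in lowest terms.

F_att = 1/2·(g−p) = 1/2·(-5,6) = (-2.5000,3.0000)
o1: d²=25 ≤ ρ²=48; F_rep = 24·(-4,3)/25² = (-0.1536,0.1152)
o2: d²=261 > ρ²=48 → inactive
F = F_att + ΣF_rep = (-2.6536,3.1152)
Δp = p'−p = (-0.3317,0.3894); α = Δx/Fx = (-3317/10000) / (-3317/1250) = 1/8
check: Δy/Fy = (1947/5000) / (1947/625) = 1/8 ✓

α = 1/8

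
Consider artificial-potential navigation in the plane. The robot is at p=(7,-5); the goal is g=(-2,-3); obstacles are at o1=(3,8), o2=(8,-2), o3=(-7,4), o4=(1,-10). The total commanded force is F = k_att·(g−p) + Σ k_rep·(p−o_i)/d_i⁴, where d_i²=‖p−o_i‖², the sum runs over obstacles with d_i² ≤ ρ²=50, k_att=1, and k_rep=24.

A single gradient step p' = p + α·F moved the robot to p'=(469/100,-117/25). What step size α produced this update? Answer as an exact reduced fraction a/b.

α = 1/4

F_att = 1·(g−p) = 1·(-9,2) = (-9.0000,2.0000)
o1: d²=185 > ρ²=50 → inactive
o2: d²=10 ≤ ρ²=50; F_rep = 24·(-1,-3)/10² = (-0.2400,-0.7200)
o3: d²=277 > ρ²=50 → inactive
o4: d²=61 > ρ²=50 → inactive
F = F_att + ΣF_rep = (-9.2400,1.2800)
Δp = p'−p = (-2.3100,0.3200); α = Δx/Fx = (-231/100) / (-231/25) = 1/4
check: Δy/Fy = (8/25) / (32/25) = 1/4 ✓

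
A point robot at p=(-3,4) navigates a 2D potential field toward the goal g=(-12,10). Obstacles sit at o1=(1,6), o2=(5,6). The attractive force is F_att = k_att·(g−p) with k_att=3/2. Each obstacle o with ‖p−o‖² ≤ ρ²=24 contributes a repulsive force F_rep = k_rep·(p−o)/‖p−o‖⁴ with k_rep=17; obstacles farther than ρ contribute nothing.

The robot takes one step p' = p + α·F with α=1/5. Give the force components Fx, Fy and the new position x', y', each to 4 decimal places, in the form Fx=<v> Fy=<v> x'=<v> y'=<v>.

F_att = 3/2·(g−p) = 3/2·(-9,6) = (-13.5000,9.0000)
o1: d²=20 ≤ ρ²=24; F_rep = 17·(-4,-2)/20² = (-0.1700,-0.0850)
o2: d²=68 > ρ²=24 → inactive
F = F_att + ΣF_rep = (-13.6700,8.9150)
p' = p + 1/5·F = (-5.7340,5.7830)

Fx=-13.6700 Fy=8.9150 x'=-5.7340 y'=5.7830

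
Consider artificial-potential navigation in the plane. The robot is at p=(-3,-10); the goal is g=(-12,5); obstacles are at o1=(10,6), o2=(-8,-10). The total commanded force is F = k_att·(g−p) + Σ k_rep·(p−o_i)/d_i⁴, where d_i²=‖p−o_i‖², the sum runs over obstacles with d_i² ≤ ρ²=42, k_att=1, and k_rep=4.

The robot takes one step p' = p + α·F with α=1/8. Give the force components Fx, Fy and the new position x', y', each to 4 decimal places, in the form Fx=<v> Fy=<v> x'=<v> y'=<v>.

Fx=-8.9680 Fy=15.0000 x'=-4.1210 y'=-8.1250

F_att = 1·(g−p) = 1·(-9,15) = (-9.0000,15.0000)
o1: d²=425 > ρ²=42 → inactive
o2: d²=25 ≤ ρ²=42; F_rep = 4·(5,0)/25² = (0.0320,0.0000)
F = F_att + ΣF_rep = (-8.9680,15.0000)
p' = p + 1/8·F = (-4.1210,-8.1250)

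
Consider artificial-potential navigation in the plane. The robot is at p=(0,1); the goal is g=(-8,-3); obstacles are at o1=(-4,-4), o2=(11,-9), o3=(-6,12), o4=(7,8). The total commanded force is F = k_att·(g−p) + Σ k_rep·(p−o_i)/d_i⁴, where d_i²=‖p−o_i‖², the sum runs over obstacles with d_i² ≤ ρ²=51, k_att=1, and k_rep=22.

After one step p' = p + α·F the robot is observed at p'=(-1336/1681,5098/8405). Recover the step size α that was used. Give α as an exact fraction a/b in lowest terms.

α = 1/10

F_att = 1·(g−p) = 1·(-8,-4) = (-8.0000,-4.0000)
o1: d²=41 ≤ ρ²=51; F_rep = 22·(4,5)/41² = (0.0523,0.0654)
o2: d²=221 > ρ²=51 → inactive
o3: d²=157 > ρ²=51 → inactive
o4: d²=98 > ρ²=51 → inactive
F = F_att + ΣF_rep = (-7.9477,-3.9346)
Δp = p'−p = (-0.7948,-0.3935); α = Δx/Fx = (-1336/1681) / (-13360/1681) = 1/10
check: Δy/Fy = (-3307/8405) / (-6614/1681) = 1/10 ✓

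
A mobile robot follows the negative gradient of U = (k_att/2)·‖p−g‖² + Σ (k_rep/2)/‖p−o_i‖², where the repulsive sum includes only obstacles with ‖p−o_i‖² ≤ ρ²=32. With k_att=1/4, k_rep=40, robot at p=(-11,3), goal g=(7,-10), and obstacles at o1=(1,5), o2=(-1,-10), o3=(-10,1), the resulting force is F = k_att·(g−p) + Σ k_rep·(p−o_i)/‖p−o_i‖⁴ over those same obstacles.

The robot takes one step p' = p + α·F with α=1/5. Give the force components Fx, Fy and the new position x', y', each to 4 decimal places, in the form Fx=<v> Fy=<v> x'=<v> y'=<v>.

Fx=2.9000 Fy=-0.0500 x'=-10.4200 y'=2.9900

F_att = 1/4·(g−p) = 1/4·(18,-13) = (4.5000,-3.2500)
o1: d²=148 > ρ²=32 → inactive
o2: d²=269 > ρ²=32 → inactive
o3: d²=5 ≤ ρ²=32; F_rep = 40·(-1,2)/5² = (-1.6000,3.2000)
F = F_att + ΣF_rep = (2.9000,-0.0500)
p' = p + 1/5·F = (-10.4200,2.9900)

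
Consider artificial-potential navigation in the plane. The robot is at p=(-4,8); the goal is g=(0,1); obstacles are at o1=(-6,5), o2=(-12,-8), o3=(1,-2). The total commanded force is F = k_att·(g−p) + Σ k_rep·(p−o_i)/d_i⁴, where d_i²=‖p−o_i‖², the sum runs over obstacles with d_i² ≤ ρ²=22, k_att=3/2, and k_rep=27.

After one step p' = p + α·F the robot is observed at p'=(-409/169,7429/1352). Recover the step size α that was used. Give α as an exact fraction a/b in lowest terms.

α = 1/4

F_att = 3/2·(g−p) = 3/2·(4,-7) = (6.0000,-10.5000)
o1: d²=13 ≤ ρ²=22; F_rep = 27·(2,3)/13² = (0.3195,0.4793)
o2: d²=320 > ρ²=22 → inactive
o3: d²=125 > ρ²=22 → inactive
F = F_att + ΣF_rep = (6.3195,-10.0207)
Δp = p'−p = (1.5799,-2.5052); α = Δx/Fx = (267/169) / (1068/169) = 1/4
check: Δy/Fy = (-3387/1352) / (-3387/338) = 1/4 ✓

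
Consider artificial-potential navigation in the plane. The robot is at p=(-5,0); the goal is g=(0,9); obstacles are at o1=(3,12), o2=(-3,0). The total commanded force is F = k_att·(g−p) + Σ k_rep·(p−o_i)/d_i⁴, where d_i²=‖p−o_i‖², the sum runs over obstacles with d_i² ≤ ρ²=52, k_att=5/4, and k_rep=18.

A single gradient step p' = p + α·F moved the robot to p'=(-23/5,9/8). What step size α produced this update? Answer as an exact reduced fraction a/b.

F_att = 5/4·(g−p) = 5/4·(5,9) = (6.2500,11.2500)
o1: d²=208 > ρ²=52 → inactive
o2: d²=4 ≤ ρ²=52; F_rep = 18·(-2,0)/4² = (-2.2500,0.0000)
F = F_att + ΣF_rep = (4.0000,11.2500)
Δp = p'−p = (0.4000,1.1250); α = Δx/Fx = (2/5) / (4) = 1/10
check: Δy/Fy = (9/8) / (45/4) = 1/10 ✓

α = 1/10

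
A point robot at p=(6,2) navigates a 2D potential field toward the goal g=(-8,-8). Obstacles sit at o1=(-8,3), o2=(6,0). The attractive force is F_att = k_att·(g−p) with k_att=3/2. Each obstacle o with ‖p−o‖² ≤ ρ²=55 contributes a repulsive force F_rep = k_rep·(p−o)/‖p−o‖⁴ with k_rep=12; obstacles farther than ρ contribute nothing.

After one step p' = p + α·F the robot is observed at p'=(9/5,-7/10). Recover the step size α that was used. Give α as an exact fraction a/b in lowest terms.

F_att = 3/2·(g−p) = 3/2·(-14,-10) = (-21.0000,-15.0000)
o1: d²=197 > ρ²=55 → inactive
o2: d²=4 ≤ ρ²=55; F_rep = 12·(0,2)/4² = (0.0000,1.5000)
F = F_att + ΣF_rep = (-21.0000,-13.5000)
Δp = p'−p = (-4.2000,-2.7000); α = Δx/Fx = (-21/5) / (-21) = 1/5
check: Δy/Fy = (-27/10) / (-27/2) = 1/5 ✓

α = 1/5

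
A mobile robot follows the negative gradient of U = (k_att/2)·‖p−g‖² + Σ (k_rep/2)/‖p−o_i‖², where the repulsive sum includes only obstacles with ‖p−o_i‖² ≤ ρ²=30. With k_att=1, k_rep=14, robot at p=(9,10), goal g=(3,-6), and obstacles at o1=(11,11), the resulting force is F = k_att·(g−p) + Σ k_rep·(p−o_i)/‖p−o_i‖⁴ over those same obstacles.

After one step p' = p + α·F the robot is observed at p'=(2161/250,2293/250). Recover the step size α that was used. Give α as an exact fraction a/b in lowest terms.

α = 1/20

F_att = 1·(g−p) = 1·(-6,-16) = (-6.0000,-16.0000)
o1: d²=5 ≤ ρ²=30; F_rep = 14·(-2,-1)/5² = (-1.1200,-0.5600)
F = F_att + ΣF_rep = (-7.1200,-16.5600)
Δp = p'−p = (-0.3560,-0.8280); α = Δx/Fx = (-89/250) / (-178/25) = 1/20
check: Δy/Fy = (-207/250) / (-414/25) = 1/20 ✓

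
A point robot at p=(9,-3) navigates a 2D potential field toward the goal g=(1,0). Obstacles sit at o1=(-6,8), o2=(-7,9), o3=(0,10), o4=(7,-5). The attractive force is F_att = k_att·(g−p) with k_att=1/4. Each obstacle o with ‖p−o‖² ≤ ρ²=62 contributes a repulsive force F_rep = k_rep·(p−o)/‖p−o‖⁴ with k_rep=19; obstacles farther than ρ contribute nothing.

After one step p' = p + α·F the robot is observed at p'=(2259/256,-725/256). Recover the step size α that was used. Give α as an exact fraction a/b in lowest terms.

α = 1/8

F_att = 1/4·(g−p) = 1/4·(-8,3) = (-2.0000,0.7500)
o1: d²=346 > ρ²=62 → inactive
o2: d²=400 > ρ²=62 → inactive
o3: d²=250 > ρ²=62 → inactive
o4: d²=8 ≤ ρ²=62; F_rep = 19·(2,2)/8² = (0.5938,0.5938)
F = F_att + ΣF_rep = (-1.4062,1.3438)
Δp = p'−p = (-0.1758,0.1680); α = Δx/Fx = (-45/256) / (-45/32) = 1/8
check: Δy/Fy = (43/256) / (43/32) = 1/8 ✓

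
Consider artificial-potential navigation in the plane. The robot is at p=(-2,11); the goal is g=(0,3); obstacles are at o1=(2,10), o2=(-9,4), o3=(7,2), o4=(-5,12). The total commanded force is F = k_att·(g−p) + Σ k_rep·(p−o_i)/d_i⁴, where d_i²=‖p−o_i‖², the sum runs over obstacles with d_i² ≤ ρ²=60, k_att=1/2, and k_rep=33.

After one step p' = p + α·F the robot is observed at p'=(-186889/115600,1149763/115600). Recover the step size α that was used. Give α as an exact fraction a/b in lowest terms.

F_att = 1/2·(g−p) = 1/2·(2,-8) = (1.0000,-4.0000)
o1: d²=17 ≤ ρ²=60; F_rep = 33·(-4,1)/17² = (-0.4567,0.1142)
o2: d²=98 > ρ²=60 → inactive
o3: d²=162 > ρ²=60 → inactive
o4: d²=10 ≤ ρ²=60; F_rep = 33·(3,-1)/10² = (0.9900,-0.3300)
F = F_att + ΣF_rep = (1.5333,-4.2158)
Δp = p'−p = (0.3833,-1.0540); α = Δx/Fx = (44311/115600) / (44311/28900) = 1/4
check: Δy/Fy = (-121837/115600) / (-121837/28900) = 1/4 ✓

α = 1/4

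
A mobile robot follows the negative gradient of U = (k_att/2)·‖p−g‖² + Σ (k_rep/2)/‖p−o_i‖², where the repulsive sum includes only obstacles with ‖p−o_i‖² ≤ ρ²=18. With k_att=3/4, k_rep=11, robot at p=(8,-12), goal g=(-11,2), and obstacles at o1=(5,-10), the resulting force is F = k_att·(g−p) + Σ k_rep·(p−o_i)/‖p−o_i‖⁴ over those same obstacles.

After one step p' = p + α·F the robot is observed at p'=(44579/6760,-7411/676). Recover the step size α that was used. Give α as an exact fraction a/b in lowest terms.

F_att = 3/4·(g−p) = 3/4·(-19,14) = (-14.2500,10.5000)
o1: d²=13 ≤ ρ²=18; F_rep = 11·(3,-2)/13² = (0.1953,-0.1302)
F = F_att + ΣF_rep = (-14.0547,10.3698)
Δp = p'−p = (-1.4055,1.0370); α = Δx/Fx = (-9501/6760) / (-9501/676) = 1/10
check: Δy/Fy = (701/676) / (3505/338) = 1/10 ✓

α = 1/10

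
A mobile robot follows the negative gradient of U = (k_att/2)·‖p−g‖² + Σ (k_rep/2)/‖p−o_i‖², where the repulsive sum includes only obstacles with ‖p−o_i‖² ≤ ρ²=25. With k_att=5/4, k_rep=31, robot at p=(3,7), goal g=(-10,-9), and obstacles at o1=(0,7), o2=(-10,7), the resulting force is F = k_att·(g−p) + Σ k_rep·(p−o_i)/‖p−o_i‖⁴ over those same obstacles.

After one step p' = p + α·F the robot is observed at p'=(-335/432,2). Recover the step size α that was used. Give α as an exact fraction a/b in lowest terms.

F_att = 5/4·(g−p) = 5/4·(-13,-16) = (-16.2500,-20.0000)
o1: d²=9 ≤ ρ²=25; F_rep = 31·(3,0)/9² = (1.1481,0.0000)
o2: d²=169 > ρ²=25 → inactive
F = F_att + ΣF_rep = (-15.1019,-20.0000)
Δp = p'−p = (-3.7755,-5.0000); α = Δx/Fx = (-1631/432) / (-1631/108) = 1/4
check: Δy/Fy = (-5) / (-20) = 1/4 ✓

α = 1/4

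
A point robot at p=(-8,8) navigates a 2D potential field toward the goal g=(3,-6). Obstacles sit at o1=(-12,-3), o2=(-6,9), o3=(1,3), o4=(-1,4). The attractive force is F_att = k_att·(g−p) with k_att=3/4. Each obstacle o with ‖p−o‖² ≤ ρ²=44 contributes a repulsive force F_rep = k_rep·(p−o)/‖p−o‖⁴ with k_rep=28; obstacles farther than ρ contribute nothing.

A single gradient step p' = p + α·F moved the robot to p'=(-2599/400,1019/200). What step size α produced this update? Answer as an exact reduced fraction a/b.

F_att = 3/4·(g−p) = 3/4·(11,-14) = (8.2500,-10.5000)
o1: d²=137 > ρ²=44 → inactive
o2: d²=5 ≤ ρ²=44; F_rep = 28·(-2,-1)/5² = (-2.2400,-1.1200)
o3: d²=106 > ρ²=44 → inactive
o4: d²=65 > ρ²=44 → inactive
F = F_att + ΣF_rep = (6.0100,-11.6200)
Δp = p'−p = (1.5025,-2.9050); α = Δx/Fx = (601/400) / (601/100) = 1/4
check: Δy/Fy = (-581/200) / (-581/50) = 1/4 ✓

α = 1/4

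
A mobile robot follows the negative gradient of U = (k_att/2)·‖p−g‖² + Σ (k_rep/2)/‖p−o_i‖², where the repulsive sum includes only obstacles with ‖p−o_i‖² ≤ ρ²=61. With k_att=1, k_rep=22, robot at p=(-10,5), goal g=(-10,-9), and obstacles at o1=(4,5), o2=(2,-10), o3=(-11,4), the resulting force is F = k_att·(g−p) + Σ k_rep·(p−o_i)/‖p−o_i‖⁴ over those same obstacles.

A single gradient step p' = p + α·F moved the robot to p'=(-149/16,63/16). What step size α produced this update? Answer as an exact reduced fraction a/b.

F_att = 1·(g−p) = 1·(0,-14) = (0.0000,-14.0000)
o1: d²=196 > ρ²=61 → inactive
o2: d²=369 > ρ²=61 → inactive
o3: d²=2 ≤ ρ²=61; F_rep = 22·(1,1)/2² = (5.5000,5.5000)
F = F_att + ΣF_rep = (5.5000,-8.5000)
Δp = p'−p = (0.6875,-1.0625); α = Δx/Fx = (11/16) / (11/2) = 1/8
check: Δy/Fy = (-17/16) / (-17/2) = 1/8 ✓

α = 1/8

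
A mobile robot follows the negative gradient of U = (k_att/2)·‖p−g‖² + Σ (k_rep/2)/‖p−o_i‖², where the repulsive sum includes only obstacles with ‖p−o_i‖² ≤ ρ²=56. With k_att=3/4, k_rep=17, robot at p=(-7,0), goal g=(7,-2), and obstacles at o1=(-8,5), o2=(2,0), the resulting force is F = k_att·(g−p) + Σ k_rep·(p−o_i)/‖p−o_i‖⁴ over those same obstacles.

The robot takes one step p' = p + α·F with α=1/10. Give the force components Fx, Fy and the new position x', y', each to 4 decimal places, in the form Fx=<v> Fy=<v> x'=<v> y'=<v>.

Fx=10.5251 Fy=-1.6257 x'=-5.9475 y'=-0.1626

F_att = 3/4·(g−p) = 3/4·(14,-2) = (10.5000,-1.5000)
o1: d²=26 ≤ ρ²=56; F_rep = 17·(1,-5)/26² = (0.0251,-0.1257)
o2: d²=81 > ρ²=56 → inactive
F = F_att + ΣF_rep = (10.5251,-1.6257)
p' = p + 1/10·F = (-5.9475,-0.1626)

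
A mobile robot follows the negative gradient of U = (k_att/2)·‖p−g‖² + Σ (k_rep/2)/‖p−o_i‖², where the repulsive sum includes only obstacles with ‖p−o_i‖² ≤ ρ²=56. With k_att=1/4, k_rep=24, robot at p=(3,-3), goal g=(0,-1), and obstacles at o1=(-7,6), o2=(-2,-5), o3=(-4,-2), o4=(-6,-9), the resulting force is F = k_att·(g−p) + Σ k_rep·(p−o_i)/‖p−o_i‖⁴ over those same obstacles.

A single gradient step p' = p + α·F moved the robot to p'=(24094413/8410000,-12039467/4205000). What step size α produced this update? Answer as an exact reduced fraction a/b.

α = 1/4

F_att = 1/4·(g−p) = 1/4·(-3,2) = (-0.7500,0.5000)
o1: d²=181 > ρ²=56 → inactive
o2: d²=29 ≤ ρ²=56; F_rep = 24·(5,2)/29² = (0.1427,0.0571)
o3: d²=50 ≤ ρ²=56; F_rep = 24·(7,-1)/50² = (0.0672,-0.0096)
o4: d²=117 > ρ²=56 → inactive
F = F_att + ΣF_rep = (-0.5401,0.5475)
Δp = p'−p = (-0.1350,0.1369); α = Δx/Fx = (-1135587/8410000) / (-1135587/2102500) = 1/4
check: Δy/Fy = (575533/4205000) / (575533/1051250) = 1/4 ✓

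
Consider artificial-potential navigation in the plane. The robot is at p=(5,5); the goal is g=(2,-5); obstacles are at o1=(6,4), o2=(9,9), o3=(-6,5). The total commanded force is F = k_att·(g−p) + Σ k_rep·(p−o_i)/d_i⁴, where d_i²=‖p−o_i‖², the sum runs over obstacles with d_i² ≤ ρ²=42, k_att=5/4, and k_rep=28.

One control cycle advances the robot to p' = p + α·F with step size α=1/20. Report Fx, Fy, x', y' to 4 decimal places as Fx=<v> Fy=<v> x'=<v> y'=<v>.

F_att = 5/4·(g−p) = 5/4·(-3,-10) = (-3.7500,-12.5000)
o1: d²=2 ≤ ρ²=42; F_rep = 28·(-1,1)/2² = (-7.0000,7.0000)
o2: d²=32 ≤ ρ²=42; F_rep = 28·(-4,-4)/32² = (-0.1094,-0.1094)
o3: d²=121 > ρ²=42 → inactive
F = F_att + ΣF_rep = (-10.8594,-5.6094)
p' = p + 1/20·F = (4.4570,4.7195)

Fx=-10.8594 Fy=-5.6094 x'=4.4570 y'=4.7195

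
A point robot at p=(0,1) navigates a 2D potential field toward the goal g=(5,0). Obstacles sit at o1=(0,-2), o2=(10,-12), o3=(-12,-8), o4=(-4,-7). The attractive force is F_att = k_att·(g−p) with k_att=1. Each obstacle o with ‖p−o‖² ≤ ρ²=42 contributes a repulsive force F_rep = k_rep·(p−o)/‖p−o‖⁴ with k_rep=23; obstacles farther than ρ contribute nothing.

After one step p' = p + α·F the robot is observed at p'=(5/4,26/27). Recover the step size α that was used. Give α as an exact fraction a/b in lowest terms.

α = 1/4

F_att = 1·(g−p) = 1·(5,-1) = (5.0000,-1.0000)
o1: d²=9 ≤ ρ²=42; F_rep = 23·(0,3)/9² = (0.0000,0.8519)
o2: d²=269 > ρ²=42 → inactive
o3: d²=225 > ρ²=42 → inactive
o4: d²=80 > ρ²=42 → inactive
F = F_att + ΣF_rep = (5.0000,-0.1481)
Δp = p'−p = (1.2500,-0.0370); α = Δx/Fx = (5/4) / (5) = 1/4
check: Δy/Fy = (-1/27) / (-4/27) = 1/4 ✓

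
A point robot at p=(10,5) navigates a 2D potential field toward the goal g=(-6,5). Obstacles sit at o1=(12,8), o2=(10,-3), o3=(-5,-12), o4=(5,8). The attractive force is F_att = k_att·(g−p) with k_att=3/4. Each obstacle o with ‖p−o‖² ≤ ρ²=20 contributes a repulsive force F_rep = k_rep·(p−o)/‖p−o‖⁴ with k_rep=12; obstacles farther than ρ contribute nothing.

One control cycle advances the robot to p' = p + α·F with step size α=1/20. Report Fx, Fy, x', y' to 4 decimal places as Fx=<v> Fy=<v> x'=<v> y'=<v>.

F_att = 3/4·(g−p) = 3/4·(-16,0) = (-12.0000,0.0000)
o1: d²=13 ≤ ρ²=20; F_rep = 12·(-2,-3)/13² = (-0.1420,-0.2130)
o2: d²=64 > ρ²=20 → inactive
o3: d²=514 > ρ²=20 → inactive
o4: d²=34 > ρ²=20 → inactive
F = F_att + ΣF_rep = (-12.1420,-0.2130)
p' = p + 1/20·F = (9.3929,4.9893)

Fx=-12.1420 Fy=-0.2130 x'=9.3929 y'=4.9893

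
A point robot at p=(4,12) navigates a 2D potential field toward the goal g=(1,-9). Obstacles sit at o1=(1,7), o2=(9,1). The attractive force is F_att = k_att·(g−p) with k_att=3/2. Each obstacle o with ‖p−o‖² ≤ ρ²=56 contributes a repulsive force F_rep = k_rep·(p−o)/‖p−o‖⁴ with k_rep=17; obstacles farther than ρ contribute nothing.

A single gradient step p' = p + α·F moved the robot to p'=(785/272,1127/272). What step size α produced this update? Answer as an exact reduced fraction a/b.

α = 1/4

F_att = 3/2·(g−p) = 3/2·(-3,-21) = (-4.5000,-31.5000)
o1: d²=34 ≤ ρ²=56; F_rep = 17·(3,5)/34² = (0.0441,0.0735)
o2: d²=146 > ρ²=56 → inactive
F = F_att + ΣF_rep = (-4.4559,-31.4265)
Δp = p'−p = (-1.1140,-7.8566); α = Δx/Fx = (-303/272) / (-303/68) = 1/4
check: Δy/Fy = (-2137/272) / (-2137/68) = 1/4 ✓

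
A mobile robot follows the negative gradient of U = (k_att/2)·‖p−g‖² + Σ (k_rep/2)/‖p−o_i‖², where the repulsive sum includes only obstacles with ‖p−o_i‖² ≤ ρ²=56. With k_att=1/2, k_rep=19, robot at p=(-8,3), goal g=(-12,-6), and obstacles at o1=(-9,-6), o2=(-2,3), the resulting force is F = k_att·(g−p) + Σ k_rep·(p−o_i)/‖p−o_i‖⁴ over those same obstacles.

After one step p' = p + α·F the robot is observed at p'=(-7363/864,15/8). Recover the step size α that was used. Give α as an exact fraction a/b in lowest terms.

F_att = 1/2·(g−p) = 1/2·(-4,-9) = (-2.0000,-4.5000)
o1: d²=82 > ρ²=56 → inactive
o2: d²=36 ≤ ρ²=56; F_rep = 19·(-6,0)/36² = (-0.0880,0.0000)
F = F_att + ΣF_rep = (-2.0880,-4.5000)
Δp = p'−p = (-0.5220,-1.1250); α = Δx/Fx = (-451/864) / (-451/216) = 1/4
check: Δy/Fy = (-9/8) / (-9/2) = 1/4 ✓

α = 1/4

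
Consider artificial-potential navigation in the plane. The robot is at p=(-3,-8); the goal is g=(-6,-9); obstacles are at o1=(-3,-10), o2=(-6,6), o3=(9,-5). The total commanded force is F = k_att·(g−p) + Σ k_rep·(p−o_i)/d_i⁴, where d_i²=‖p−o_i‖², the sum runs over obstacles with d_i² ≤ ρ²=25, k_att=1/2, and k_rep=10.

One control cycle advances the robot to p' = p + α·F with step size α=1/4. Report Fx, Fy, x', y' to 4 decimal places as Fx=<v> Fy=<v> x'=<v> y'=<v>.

Fx=-1.5000 Fy=0.7500 x'=-3.3750 y'=-7.8125

F_att = 1/2·(g−p) = 1/2·(-3,-1) = (-1.5000,-0.5000)
o1: d²=4 ≤ ρ²=25; F_rep = 10·(0,2)/4² = (0.0000,1.2500)
o2: d²=205 > ρ²=25 → inactive
o3: d²=153 > ρ²=25 → inactive
F = F_att + ΣF_rep = (-1.5000,0.7500)
p' = p + 1/4·F = (-3.3750,-7.8125)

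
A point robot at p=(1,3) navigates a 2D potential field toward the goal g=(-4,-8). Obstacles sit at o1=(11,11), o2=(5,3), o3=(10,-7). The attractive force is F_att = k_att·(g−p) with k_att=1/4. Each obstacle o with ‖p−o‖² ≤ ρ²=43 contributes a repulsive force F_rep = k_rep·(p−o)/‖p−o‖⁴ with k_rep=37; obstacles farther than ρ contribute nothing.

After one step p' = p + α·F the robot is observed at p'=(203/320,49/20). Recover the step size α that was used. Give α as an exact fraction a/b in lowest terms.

α = 1/5

F_att = 1/4·(g−p) = 1/4·(-5,-11) = (-1.2500,-2.7500)
o1: d²=164 > ρ²=43 → inactive
o2: d²=16 ≤ ρ²=43; F_rep = 37·(-4,0)/16² = (-0.5781,0.0000)
o3: d²=181 > ρ²=43 → inactive
F = F_att + ΣF_rep = (-1.8281,-2.7500)
Δp = p'−p = (-0.3656,-0.5500); α = Δx/Fx = (-117/320) / (-117/64) = 1/5
check: Δy/Fy = (-11/20) / (-11/4) = 1/5 ✓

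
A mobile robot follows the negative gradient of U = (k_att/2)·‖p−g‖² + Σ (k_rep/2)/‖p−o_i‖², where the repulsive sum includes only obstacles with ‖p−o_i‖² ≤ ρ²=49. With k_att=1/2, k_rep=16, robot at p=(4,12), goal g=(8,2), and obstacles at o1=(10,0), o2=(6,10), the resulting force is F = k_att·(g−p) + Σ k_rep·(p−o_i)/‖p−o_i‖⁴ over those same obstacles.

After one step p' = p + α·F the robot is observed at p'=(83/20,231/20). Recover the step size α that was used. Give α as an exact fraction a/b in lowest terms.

F_att = 1/2·(g−p) = 1/2·(4,-10) = (2.0000,-5.0000)
o1: d²=180 > ρ²=49 → inactive
o2: d²=8 ≤ ρ²=49; F_rep = 16·(-2,2)/8² = (-0.5000,0.5000)
F = F_att + ΣF_rep = (1.5000,-4.5000)
Δp = p'−p = (0.1500,-0.4500); α = Δx/Fx = (3/20) / (3/2) = 1/10
check: Δy/Fy = (-9/20) / (-9/2) = 1/10 ✓

α = 1/10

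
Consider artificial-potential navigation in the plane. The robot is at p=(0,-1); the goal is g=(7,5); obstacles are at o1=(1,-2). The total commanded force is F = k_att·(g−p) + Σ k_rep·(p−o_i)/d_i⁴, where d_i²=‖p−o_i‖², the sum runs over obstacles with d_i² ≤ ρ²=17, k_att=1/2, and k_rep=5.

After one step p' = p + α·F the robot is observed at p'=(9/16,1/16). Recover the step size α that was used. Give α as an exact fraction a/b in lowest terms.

F_att = 1/2·(g−p) = 1/2·(7,6) = (3.5000,3.0000)
o1: d²=2 ≤ ρ²=17; F_rep = 5·(-1,1)/2² = (-1.2500,1.2500)
F = F_att + ΣF_rep = (2.2500,4.2500)
Δp = p'−p = (0.5625,1.0625); α = Δx/Fx = (9/16) / (9/4) = 1/4
check: Δy/Fy = (17/16) / (17/4) = 1/4 ✓

α = 1/4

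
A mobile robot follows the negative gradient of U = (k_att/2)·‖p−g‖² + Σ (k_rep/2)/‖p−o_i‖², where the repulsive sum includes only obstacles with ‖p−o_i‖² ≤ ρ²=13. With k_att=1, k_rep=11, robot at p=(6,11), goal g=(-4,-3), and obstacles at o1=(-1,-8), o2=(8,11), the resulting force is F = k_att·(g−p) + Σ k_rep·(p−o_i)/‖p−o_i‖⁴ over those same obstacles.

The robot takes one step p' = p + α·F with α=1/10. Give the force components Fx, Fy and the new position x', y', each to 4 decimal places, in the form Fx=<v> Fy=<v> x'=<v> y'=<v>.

Fx=-11.3750 Fy=-14.0000 x'=4.8625 y'=9.6000

F_att = 1·(g−p) = 1·(-10,-14) = (-10.0000,-14.0000)
o1: d²=410 > ρ²=13 → inactive
o2: d²=4 ≤ ρ²=13; F_rep = 11·(-2,0)/4² = (-1.3750,0.0000)
F = F_att + ΣF_rep = (-11.3750,-14.0000)
p' = p + 1/10·F = (4.8625,9.6000)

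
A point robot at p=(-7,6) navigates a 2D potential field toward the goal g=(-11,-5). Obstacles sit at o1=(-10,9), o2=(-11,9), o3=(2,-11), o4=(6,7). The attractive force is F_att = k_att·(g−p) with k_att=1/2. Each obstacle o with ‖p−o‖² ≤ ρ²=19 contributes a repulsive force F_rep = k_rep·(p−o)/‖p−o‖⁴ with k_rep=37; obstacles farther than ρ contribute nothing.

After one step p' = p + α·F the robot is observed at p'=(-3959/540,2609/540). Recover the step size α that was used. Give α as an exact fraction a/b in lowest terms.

α = 1/5

F_att = 1/2·(g−p) = 1/2·(-4,-11) = (-2.0000,-5.5000)
o1: d²=18 ≤ ρ²=19; F_rep = 37·(3,-3)/18² = (0.3426,-0.3426)
o2: d²=25 > ρ²=19 → inactive
o3: d²=370 > ρ²=19 → inactive
o4: d²=170 > ρ²=19 → inactive
F = F_att + ΣF_rep = (-1.6574,-5.8426)
Δp = p'−p = (-0.3315,-1.1685); α = Δx/Fx = (-179/540) / (-179/108) = 1/5
check: Δy/Fy = (-631/540) / (-631/108) = 1/5 ✓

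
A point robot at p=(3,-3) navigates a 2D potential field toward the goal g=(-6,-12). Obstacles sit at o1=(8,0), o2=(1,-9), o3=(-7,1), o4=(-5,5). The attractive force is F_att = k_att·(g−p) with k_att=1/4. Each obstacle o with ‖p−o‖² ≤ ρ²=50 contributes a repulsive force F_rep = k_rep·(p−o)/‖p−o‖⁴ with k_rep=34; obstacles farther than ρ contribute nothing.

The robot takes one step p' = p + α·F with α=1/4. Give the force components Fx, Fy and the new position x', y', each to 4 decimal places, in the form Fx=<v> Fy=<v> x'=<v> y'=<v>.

F_att = 1/4·(g−p) = 1/4·(-9,-9) = (-2.2500,-2.2500)
o1: d²=34 ≤ ρ²=50; F_rep = 34·(-5,-3)/34² = (-0.1471,-0.0882)
o2: d²=40 ≤ ρ²=50; F_rep = 34·(2,6)/40² = (0.0425,0.1275)
o3: d²=116 > ρ²=50 → inactive
o4: d²=128 > ρ²=50 → inactive
F = F_att + ΣF_rep = (-2.3546,-2.2107)
p' = p + 1/4·F = (2.4114,-3.5527)

Fx=-2.3546 Fy=-2.2107 x'=2.4114 y'=-3.5527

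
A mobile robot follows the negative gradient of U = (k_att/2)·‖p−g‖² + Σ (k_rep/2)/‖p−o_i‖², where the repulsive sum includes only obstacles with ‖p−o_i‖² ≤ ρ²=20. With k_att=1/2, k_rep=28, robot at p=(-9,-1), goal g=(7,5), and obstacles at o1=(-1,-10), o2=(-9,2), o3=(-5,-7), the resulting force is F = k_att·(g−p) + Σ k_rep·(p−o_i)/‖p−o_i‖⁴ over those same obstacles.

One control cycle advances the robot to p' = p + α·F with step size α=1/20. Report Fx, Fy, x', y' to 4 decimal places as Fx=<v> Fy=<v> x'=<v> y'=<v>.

F_att = 1/2·(g−p) = 1/2·(16,6) = (8.0000,3.0000)
o1: d²=145 > ρ²=20 → inactive
o2: d²=9 ≤ ρ²=20; F_rep = 28·(0,-3)/9² = (0.0000,-1.0370)
o3: d²=52 > ρ²=20 → inactive
F = F_att + ΣF_rep = (8.0000,1.9630)
p' = p + 1/20·F = (-8.6000,-0.9019)

Fx=8.0000 Fy=1.9630 x'=-8.6000 y'=-0.9019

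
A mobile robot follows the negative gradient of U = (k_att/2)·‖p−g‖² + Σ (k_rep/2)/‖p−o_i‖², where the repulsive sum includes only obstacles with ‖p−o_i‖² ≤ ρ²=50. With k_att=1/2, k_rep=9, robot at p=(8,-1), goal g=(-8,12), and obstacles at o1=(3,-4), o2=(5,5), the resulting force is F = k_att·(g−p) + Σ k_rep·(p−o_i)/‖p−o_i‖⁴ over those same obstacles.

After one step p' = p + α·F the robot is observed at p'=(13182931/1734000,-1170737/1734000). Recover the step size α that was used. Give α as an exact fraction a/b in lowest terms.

F_att = 1/2·(g−p) = 1/2·(-16,13) = (-8.0000,6.5000)
o1: d²=34 ≤ ρ²=50; F_rep = 9·(5,3)/34² = (0.0389,0.0234)
o2: d²=45 ≤ ρ²=50; F_rep = 9·(3,-6)/45² = (0.0133,-0.0267)
F = F_att + ΣF_rep = (-7.9477,6.4967)
Δp = p'−p = (-0.3974,0.3248); α = Δx/Fx = (-689069/1734000) / (-689069/86700) = 1/20
check: Δy/Fy = (563263/1734000) / (563263/86700) = 1/20 ✓

α = 1/20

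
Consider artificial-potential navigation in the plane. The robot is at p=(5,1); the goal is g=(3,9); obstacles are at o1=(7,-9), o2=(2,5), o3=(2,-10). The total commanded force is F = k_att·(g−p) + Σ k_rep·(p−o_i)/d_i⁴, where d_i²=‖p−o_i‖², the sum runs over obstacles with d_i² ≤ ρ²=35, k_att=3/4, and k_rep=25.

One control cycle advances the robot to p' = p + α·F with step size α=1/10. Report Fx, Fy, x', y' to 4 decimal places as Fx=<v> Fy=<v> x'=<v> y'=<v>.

Fx=-1.3800 Fy=5.8400 x'=4.8620 y'=1.5840

F_att = 3/4·(g−p) = 3/4·(-2,8) = (-1.5000,6.0000)
o1: d²=104 > ρ²=35 → inactive
o2: d²=25 ≤ ρ²=35; F_rep = 25·(3,-4)/25² = (0.1200,-0.1600)
o3: d²=130 > ρ²=35 → inactive
F = F_att + ΣF_rep = (-1.3800,5.8400)
p' = p + 1/10·F = (4.8620,1.5840)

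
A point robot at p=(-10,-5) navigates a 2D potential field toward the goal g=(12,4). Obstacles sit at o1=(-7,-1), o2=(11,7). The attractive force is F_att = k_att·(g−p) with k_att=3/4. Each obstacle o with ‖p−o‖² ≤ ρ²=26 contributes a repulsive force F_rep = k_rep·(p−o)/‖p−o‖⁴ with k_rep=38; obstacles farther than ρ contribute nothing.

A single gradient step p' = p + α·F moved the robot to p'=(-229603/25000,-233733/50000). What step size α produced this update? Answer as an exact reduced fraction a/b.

α = 1/20

F_att = 3/4·(g−p) = 3/4·(22,9) = (16.5000,6.7500)
o1: d²=25 ≤ ρ²=26; F_rep = 38·(-3,-4)/25² = (-0.1824,-0.2432)
o2: d²=585 > ρ²=26 → inactive
F = F_att + ΣF_rep = (16.3176,6.5068)
Δp = p'−p = (0.8159,0.3253); α = Δx/Fx = (20397/25000) / (20397/1250) = 1/20
check: Δy/Fy = (16267/50000) / (16267/2500) = 1/20 ✓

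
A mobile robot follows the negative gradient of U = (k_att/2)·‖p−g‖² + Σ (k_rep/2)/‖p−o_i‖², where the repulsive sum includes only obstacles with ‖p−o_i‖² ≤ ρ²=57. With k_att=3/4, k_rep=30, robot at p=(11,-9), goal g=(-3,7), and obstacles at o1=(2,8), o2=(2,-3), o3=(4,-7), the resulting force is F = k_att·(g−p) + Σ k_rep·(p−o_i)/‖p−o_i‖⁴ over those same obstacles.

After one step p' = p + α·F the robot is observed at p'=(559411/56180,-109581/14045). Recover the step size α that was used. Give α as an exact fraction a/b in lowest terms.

F_att = 3/4·(g−p) = 3/4·(-14,16) = (-10.5000,12.0000)
o1: d²=370 > ρ²=57 → inactive
o2: d²=117 > ρ²=57 → inactive
o3: d²=53 ≤ ρ²=57; F_rep = 30·(7,-2)/53² = (0.0748,-0.0214)
F = F_att + ΣF_rep = (-10.4252,11.9786)
Δp = p'−p = (-1.0425,1.1979); α = Δx/Fx = (-58569/56180) / (-58569/5618) = 1/10
check: Δy/Fy = (16824/14045) / (33648/2809) = 1/10 ✓

α = 1/10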